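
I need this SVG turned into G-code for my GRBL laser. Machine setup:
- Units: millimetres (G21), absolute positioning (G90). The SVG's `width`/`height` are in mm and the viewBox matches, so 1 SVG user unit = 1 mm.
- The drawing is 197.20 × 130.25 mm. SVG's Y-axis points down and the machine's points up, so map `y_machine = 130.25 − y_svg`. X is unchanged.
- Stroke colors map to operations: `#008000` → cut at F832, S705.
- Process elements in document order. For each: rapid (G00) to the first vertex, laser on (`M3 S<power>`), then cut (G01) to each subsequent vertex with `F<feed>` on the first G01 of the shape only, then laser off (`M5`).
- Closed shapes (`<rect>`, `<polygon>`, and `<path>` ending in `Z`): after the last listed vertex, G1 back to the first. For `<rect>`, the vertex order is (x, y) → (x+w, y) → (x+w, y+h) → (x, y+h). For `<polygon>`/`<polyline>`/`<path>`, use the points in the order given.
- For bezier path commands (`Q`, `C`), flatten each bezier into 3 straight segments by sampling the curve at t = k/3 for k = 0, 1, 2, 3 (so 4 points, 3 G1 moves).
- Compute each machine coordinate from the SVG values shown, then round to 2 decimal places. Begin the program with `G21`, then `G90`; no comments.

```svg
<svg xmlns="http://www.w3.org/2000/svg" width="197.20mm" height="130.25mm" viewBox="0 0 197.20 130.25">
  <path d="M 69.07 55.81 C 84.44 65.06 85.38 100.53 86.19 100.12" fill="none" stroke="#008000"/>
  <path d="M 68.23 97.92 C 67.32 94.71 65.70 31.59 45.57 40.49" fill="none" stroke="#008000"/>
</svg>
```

G21
G90
G00 X69.07 Y74.44
M3 S705
G01 X80.16 Y58.75 F832
G01 X84.81 Y39.38
G01 X86.19 Y30.13
M5
G00 X68.23 Y32.33
M3 S705
G01 X66.42 Y50.62 F832
G01 X60.19 Y79.54
G01 X45.57 Y89.76
M5

1 u = 1 mm; y_m = 130.25 − y.

[1] `<path>` cubic bezier, #008000→cut S705 F832: (69.07,74.44) → (80.16,58.75) → (84.81,39.38) → (86.19,30.13)

[2] `<path>` cubic bezier, #008000→cut S705 F832: (68.23,32.33) → (66.42,50.62) → (60.19,79.54) → (45.57,89.76)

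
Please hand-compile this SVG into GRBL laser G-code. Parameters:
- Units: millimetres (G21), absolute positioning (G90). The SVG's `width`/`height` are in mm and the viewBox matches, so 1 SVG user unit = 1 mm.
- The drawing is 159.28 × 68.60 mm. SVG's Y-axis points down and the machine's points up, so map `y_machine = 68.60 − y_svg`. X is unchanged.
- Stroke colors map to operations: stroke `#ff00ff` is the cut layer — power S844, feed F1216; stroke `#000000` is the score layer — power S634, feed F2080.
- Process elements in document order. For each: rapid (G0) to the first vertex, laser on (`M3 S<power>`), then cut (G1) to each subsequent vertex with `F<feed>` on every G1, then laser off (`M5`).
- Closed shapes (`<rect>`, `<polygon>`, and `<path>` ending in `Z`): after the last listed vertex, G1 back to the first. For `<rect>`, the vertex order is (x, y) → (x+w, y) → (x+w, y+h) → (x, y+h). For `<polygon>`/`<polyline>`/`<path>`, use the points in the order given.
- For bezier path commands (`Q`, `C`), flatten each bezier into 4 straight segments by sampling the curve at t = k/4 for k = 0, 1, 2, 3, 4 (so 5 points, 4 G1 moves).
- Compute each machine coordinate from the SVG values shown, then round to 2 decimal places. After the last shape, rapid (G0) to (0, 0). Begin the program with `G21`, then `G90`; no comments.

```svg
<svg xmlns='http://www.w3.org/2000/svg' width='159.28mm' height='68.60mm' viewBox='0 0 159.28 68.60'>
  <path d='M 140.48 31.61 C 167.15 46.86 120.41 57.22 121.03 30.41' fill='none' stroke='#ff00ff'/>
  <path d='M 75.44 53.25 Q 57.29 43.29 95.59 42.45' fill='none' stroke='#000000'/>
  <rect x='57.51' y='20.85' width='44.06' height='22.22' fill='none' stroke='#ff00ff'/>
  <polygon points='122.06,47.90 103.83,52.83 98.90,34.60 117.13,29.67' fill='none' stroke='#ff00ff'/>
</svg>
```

1 u = 1 mm; y_m = 68.60 − y.

[1] `<path>` cubic bezier, #ff00ff→cut S844 F1216: (140.48,36.99) → (148.61,26.97) → (140.52,21.82) → (127.56,24.55) → (121.03,38.19)

[2] `<path>` quadratic bezier, #000000→score S634 F2080: (75.44,15.35) → (69.89,19.76) → (71.40,23.03) → (79.97,25.16) → (95.59,26.15)

[3] `<rect>` rectangle, #ff00ff→cut S844 F1216: (57.51,47.75) → (101.57,47.75) → (101.57,25.53) → (57.51,25.53) → (57.51,47.75) (closed)

[4] `<polygon>` regular polygon, #ff00ff→cut S844 F1216: (122.06,20.70) → (103.83,15.77) → (98.90,34.00) → (117.13,38.93) → (122.06,20.70) (closed)

G21
G90
G0 X140.48 Y36.99
M3 S844
G1 X148.61 Y26.97 F1216
G1 X140.52 Y21.82 F1216
G1 X127.56 Y24.55 F1216
G1 X121.03 Y38.19 F1216
M5
G0 X75.44 Y15.35
M3 S634
G1 X69.89 Y19.76 F2080
G1 X71.40 Y23.03 F2080
G1 X79.97 Y25.16 F2080
G1 X95.59 Y26.15 F2080
M5
G0 X57.51 Y47.75
M3 S844
G1 X101.57 Y47.75 F1216
G1 X101.57 Y25.53 F1216
G1 X57.51 Y25.53 F1216
G1 X57.51 Y47.75 F1216
M5
G0 X122.06 Y20.70
M3 S844
G1 X103.83 Y15.77 F1216
G1 X98.90 Y34.00 F1216
G1 X117.13 Y38.93 F1216
G1 X122.06 Y20.70 F1216
M5
G0 X0.00 Y0.00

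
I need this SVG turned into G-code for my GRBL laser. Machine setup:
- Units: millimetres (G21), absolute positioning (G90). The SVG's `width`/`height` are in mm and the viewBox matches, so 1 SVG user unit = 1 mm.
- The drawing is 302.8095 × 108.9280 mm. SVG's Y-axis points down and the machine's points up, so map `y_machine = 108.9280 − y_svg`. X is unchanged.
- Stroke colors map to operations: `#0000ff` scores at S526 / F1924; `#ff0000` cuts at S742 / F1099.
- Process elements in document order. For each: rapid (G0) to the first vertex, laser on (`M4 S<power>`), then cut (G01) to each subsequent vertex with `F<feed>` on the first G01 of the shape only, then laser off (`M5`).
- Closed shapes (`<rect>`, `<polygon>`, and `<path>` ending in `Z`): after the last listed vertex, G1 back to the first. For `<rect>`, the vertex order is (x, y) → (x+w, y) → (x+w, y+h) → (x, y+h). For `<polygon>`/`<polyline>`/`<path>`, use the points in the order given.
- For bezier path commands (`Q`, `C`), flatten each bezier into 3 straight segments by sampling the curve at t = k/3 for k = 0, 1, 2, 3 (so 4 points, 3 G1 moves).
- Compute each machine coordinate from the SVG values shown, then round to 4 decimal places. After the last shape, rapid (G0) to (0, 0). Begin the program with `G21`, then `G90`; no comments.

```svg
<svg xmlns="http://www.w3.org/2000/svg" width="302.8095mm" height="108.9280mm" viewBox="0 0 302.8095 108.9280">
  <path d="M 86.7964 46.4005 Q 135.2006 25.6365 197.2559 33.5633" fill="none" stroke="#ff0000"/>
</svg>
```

Since the viewBox matches the mm dimensions, user units are millimetres directly. The only transform is the Y-flip y_m = 108.9280 − y_svg.

Shape 1 is a quadratic bezier drawn with `<path>`. Its stroke #ff0000 means cut at S742, F1099. After flipping Y the toolpath is (86.7964,62.5275) → (120.5827,73.1823) → (157.4025,77.4614) → (197.2559,75.3647).

G21
G90
G0 X86.7964 Y62.5275
M4 S742
G01 X120.5827 Y73.1823 F1099
G01 X157.4025 Y77.4614
G01 X197.2559 Y75.3647
M5
G0 X0.0000 Y0.0000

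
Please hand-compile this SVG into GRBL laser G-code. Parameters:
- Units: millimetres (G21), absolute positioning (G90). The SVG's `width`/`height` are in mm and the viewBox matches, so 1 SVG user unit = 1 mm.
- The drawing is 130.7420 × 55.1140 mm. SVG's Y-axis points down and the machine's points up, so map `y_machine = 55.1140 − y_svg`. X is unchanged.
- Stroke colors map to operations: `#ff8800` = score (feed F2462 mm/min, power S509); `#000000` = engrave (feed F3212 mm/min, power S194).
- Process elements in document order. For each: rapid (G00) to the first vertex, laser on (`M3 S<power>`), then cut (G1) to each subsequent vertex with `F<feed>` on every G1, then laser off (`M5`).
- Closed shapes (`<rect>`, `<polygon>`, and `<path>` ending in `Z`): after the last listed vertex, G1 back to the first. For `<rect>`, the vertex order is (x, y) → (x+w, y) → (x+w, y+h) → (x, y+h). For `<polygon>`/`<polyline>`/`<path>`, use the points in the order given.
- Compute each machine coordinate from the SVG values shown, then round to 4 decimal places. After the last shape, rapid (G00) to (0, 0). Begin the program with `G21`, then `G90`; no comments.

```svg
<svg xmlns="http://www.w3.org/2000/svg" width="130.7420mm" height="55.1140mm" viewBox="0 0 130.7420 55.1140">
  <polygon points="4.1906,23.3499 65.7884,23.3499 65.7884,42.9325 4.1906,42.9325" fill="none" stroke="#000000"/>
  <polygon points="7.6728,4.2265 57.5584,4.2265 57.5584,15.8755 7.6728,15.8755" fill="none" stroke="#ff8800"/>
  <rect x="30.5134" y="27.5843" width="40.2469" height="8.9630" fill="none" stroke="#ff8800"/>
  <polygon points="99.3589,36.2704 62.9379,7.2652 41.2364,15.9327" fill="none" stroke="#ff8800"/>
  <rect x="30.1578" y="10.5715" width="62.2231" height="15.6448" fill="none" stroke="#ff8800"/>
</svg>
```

1 u = 1 mm; y_m = 55.1140 − y.

[1] `<polygon>` rectangle, #000000→engrave S194 F3212: (4.1906,31.7641) → (65.7884,31.7641) → (65.7884,12.1815) → (4.1906,12.1815) → (4.1906,31.7641) (closed)

[2] `<polygon>` rectangle, #ff8800→score S509 F2462: (7.6728,50.8875) → (57.5584,50.8875) → (57.5584,39.2385) → (7.6728,39.2385) → (7.6728,50.8875) (closed)

[3] `<rect>` rectangle, #ff8800→score S509 F2462: (30.5134,27.5297) → (70.7603,27.5297) → (70.7603,18.5667) → (30.5134,18.5667) → (30.5134,27.5297) (closed)

[4] `<polygon>` closed polygon, #ff8800→score S509 F2462: (99.3589,18.8436) → (62.9379,47.8488) → (41.2364,39.1813) → (99.3589,18.8436) (closed)

[5] `<rect>` rectangle, #ff8800→score S509 F2462: (30.1578,44.5425) → (92.3809,44.5425) → (92.3809,28.8977) → (30.1578,28.8977) → (30.1578,44.5425) (closed)

G21
G90
G00 X4.1906 Y31.7641
M3 S194
G1 X65.7884 Y31.7641 F3212
G1 X65.7884 Y12.1815 F3212
G1 X4.1906 Y12.1815 F3212
G1 X4.1906 Y31.7641 F3212
M5
G00 X7.6728 Y50.8875
M3 S509
G1 X57.5584 Y50.8875 F2462
G1 X57.5584 Y39.2385 F2462
G1 X7.6728 Y39.2385 F2462
G1 X7.6728 Y50.8875 F2462
M5
G00 X30.5134 Y27.5297
M3 S509
G1 X70.7603 Y27.5297 F2462
G1 X70.7603 Y18.5667 F2462
G1 X30.5134 Y18.5667 F2462
G1 X30.5134 Y27.5297 F2462
M5
G00 X99.3589 Y18.8436
M3 S509
G1 X62.9379 Y47.8488 F2462
G1 X41.2364 Y39.1813 F2462
G1 X99.3589 Y18.8436 F2462
M5
G00 X30.1578 Y44.5425
M3 S509
G1 X92.3809 Y44.5425 F2462
G1 X92.3809 Y28.8977 F2462
G1 X30.1578 Y28.8977 F2462
G1 X30.1578 Y44.5425 F2462
M5
G00 X0.0000 Y0.0000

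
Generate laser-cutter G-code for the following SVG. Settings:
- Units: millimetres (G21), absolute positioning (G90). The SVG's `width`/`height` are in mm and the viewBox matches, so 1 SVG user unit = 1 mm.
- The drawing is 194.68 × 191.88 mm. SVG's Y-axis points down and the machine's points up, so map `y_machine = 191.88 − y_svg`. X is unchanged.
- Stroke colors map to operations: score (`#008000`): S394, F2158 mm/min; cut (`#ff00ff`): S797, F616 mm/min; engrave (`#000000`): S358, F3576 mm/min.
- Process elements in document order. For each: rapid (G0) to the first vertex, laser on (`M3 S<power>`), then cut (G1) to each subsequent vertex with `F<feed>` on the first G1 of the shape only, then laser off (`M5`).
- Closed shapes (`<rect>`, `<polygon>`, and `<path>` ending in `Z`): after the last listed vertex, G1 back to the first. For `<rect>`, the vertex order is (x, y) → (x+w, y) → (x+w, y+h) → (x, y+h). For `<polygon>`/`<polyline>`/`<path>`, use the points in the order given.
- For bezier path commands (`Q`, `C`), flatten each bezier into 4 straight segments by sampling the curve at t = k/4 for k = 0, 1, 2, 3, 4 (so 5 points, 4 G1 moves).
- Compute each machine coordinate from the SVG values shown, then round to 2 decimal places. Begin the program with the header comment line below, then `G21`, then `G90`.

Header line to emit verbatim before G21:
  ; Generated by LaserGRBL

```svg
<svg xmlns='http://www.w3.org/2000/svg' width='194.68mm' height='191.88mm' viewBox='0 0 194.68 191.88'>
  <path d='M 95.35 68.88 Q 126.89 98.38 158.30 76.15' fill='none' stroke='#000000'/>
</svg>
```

; Generated by LaserGRBL
G21
G90
G0 X95.35 Y123.00
M3 S358
G1 X111.11 Y111.48 F3576
G1 X126.86 Y106.43
G1 X142.59 Y107.85
G1 X158.30 Y115.73
M5

viewBox `0 0 194.68 191.88` with mm width/height → 1 unit = 1 mm. Flip: y_m = 191.88 − y_svg.

**Shape 1** — `<path>` quadratic bezier, stroke `#000000` → engrave (S358, F3576). Control points (SVG): P0=(95.35,68.88), P1=(126.89,98.38), P2=(158.30,76.15); sampled at t=k/4. Machine vertices: (95.35,123.00) → (111.11,111.48) → (126.86,106.43) → (142.59,107.85) → (158.30,115.73). Open path.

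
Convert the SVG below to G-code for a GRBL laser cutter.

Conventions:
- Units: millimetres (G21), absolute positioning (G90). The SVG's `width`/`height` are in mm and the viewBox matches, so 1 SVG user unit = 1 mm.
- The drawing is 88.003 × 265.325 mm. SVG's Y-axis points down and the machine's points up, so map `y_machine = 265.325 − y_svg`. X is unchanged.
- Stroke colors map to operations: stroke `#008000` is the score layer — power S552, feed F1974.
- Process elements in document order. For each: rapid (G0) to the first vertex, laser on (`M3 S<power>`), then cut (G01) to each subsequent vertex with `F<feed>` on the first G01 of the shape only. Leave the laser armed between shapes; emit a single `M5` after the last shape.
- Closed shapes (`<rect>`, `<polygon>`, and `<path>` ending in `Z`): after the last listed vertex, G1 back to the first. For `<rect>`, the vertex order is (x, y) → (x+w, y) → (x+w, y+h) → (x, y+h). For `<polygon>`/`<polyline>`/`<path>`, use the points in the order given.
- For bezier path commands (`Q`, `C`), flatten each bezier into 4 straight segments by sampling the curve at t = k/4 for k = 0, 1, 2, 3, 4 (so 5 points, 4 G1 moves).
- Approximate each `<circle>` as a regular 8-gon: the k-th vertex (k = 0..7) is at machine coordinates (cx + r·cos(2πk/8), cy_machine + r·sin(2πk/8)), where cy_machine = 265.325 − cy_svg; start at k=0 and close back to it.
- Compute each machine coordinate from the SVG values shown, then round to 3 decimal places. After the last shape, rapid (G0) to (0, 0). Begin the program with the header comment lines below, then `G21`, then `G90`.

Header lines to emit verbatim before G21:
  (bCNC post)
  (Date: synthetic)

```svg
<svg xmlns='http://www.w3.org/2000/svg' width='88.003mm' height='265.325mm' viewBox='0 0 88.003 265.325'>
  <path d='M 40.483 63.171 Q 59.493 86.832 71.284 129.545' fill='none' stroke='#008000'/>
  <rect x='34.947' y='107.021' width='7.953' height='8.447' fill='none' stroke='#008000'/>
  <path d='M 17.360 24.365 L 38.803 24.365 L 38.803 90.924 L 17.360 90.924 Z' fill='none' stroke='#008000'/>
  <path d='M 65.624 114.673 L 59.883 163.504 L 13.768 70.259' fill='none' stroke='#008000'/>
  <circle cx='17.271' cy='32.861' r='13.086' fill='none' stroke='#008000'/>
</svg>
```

viewBox `0 0 88.003 265.325` with mm width/height → 1 unit = 1 mm. Flip: y_m = 265.325 − y_svg.

**Shape 1** — `<path>` quadratic bezier, stroke `#008000` → score (S552, F1974). Control points (SVG): P0=(40.483,63.171), P1=(59.493,86.832), P2=(71.284,129.545); sampled at t=k/4. Machine vertices: (40.483,202.154) → (49.537,189.133) → (57.688,173.730) → (64.937,155.946) → (71.284,135.780). Open path.

**Shape 2** — `<rect>` rectangle, stroke `#008000` → score (S552, F1974). Machine vertices: (34.947,158.304) → (42.900,158.304) → (42.900,149.857) → (34.947,149.857) → (34.947,158.304). Closed: final G1 returns to the first vertex.

**Shape 3** — `<path>` rectangle, stroke `#008000` → score (S552, F1974). Machine vertices: (17.360,240.960) → (38.803,240.960) → (38.803,174.401) → (17.360,174.401) → (17.360,240.960). Closed: final G1 returns to the first vertex.

**Shape 4** — `<path>` open polyline, stroke `#008000` → score (S552, F1974). Machine vertices: (65.624,150.652) → (59.883,101.821) → (13.768,195.066). Open path.

**Shape 5** — `<circle>` circle, stroke `#008000` → score (S552, F1974). Machine vertices: (30.357,232.464) → (26.524,241.717) → (17.271,245.550) → (8.018,241.717) → (4.185,232.464) → (8.018,223.211) → (17.271,219.378) → (26.524,223.211) → (30.357,232.464). Closed: final G1 returns to the first vertex.

(bCNC post)
(Date: synthetic)
G21
G90
G0 X40.483 Y202.154
M3 S552
G01 X49.537 Y189.133 F1974
G01 X57.688 Y173.730
G01 X64.937 Y155.946
G01 X71.284 Y135.780
G0 X34.947 Y158.304
M3 S552
G01 X42.900 Y158.304 F1974
G01 X42.900 Y149.857
G01 X34.947 Y149.857
G01 X34.947 Y158.304
G0 X17.360 Y240.960
M3 S552
G01 X38.803 Y240.960 F1974
G01 X38.803 Y174.401
G01 X17.360 Y174.401
G01 X17.360 Y240.960
G0 X65.624 Y150.652
M3 S552
G01 X59.883 Y101.821 F1974
G01 X13.768 Y195.066
G0 X30.357 Y232.464
M3 S552
G01 X26.524 Y241.717 F1974
G01 X17.271 Y245.550
G01 X8.018 Y241.717
G01 X4.185 Y232.464
G01 X8.018 Y223.211
G01 X17.271 Y219.378
G01 X26.524 Y223.211
G01 X30.357 Y232.464
M5
G0 X0.000 Y0.000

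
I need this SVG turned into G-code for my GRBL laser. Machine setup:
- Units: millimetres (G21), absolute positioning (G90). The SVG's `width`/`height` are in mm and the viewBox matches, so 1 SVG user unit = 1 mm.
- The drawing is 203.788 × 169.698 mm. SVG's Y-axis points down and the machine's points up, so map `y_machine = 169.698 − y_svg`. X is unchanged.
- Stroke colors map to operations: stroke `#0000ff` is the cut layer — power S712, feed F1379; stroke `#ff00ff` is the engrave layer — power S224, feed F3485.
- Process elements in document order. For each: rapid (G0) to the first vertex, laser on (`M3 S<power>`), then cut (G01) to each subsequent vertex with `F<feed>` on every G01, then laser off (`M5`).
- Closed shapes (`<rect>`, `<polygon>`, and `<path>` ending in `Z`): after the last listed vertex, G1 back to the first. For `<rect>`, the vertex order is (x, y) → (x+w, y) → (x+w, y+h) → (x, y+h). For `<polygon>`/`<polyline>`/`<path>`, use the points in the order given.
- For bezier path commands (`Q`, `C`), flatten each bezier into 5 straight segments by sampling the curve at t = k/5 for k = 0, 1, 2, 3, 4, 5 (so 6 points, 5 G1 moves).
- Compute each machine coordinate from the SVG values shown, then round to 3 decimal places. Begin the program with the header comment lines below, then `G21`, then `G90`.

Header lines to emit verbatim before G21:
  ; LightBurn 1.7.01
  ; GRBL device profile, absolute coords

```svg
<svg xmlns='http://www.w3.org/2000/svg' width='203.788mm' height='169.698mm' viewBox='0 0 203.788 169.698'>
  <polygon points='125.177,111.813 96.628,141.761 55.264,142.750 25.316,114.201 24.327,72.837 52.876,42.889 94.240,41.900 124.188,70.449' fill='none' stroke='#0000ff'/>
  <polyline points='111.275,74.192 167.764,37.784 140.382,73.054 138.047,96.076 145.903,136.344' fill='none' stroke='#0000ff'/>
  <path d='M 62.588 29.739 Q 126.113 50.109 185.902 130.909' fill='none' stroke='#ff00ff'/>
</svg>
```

Since the viewBox matches the mm dimensions, user units are millimetres directly. The only transform is the Y-flip y_m = 169.698 − y_svg.

Shape 1 is a regular polygon drawn with `<polygon>`. Its stroke #0000ff means cut at S712, F1379. After flipping Y the toolpath is (125.177,57.885) → (96.628,27.937) → (55.264,26.948) → (25.316,55.497) → (24.327,96.861) → (52.876,126.809) → (94.240,127.798) → (124.188,99.249) → (125.177,57.885), returning to the start.

Shape 2 is a open polyline drawn with `<polyline>`. Its stroke #0000ff means cut at S712, F1379. After flipping Y the toolpath is (111.275,95.506) → (167.764,131.914) → (140.382,96.644) → (138.047,73.622) → (145.903,33.354).

Shape 3 is a quadratic bezier drawn with `<path>`. Its stroke #ff00ff means engrave at S224, F3485. After flipping Y the toolpath is (62.588,139.959) → (87.849,129.394) → (112.810,113.994) → (137.473,93.760) → (161.837,68.692) → (185.902,38.789).

; LightBurn 1.7.01
; GRBL device profile, absolute coords
G21
G90
G0 X125.177 Y57.885
M3 S712
G01 X96.628 Y27.937 F1379
G01 X55.264 Y26.948 F1379
G01 X25.316 Y55.497 F1379
G01 X24.327 Y96.861 F1379
G01 X52.876 Y126.809 F1379
G01 X94.240 Y127.798 F1379
G01 X124.188 Y99.249 F1379
G01 X125.177 Y57.885 F1379
M5
G0 X111.275 Y95.506
M3 S712
G01 X167.764 Y131.914 F1379
G01 X140.382 Y96.644 F1379
G01 X138.047 Y73.622 F1379
G01 X145.903 Y33.354 F1379
M5
G0 X62.588 Y139.959
M3 S224
G01 X87.849 Y129.394 F3485
G01 X112.810 Y113.994 F3485
G01 X137.473 Y93.760 F3485
G01 X161.837 Y68.692 F3485
G01 X185.902 Y38.789 F3485
M5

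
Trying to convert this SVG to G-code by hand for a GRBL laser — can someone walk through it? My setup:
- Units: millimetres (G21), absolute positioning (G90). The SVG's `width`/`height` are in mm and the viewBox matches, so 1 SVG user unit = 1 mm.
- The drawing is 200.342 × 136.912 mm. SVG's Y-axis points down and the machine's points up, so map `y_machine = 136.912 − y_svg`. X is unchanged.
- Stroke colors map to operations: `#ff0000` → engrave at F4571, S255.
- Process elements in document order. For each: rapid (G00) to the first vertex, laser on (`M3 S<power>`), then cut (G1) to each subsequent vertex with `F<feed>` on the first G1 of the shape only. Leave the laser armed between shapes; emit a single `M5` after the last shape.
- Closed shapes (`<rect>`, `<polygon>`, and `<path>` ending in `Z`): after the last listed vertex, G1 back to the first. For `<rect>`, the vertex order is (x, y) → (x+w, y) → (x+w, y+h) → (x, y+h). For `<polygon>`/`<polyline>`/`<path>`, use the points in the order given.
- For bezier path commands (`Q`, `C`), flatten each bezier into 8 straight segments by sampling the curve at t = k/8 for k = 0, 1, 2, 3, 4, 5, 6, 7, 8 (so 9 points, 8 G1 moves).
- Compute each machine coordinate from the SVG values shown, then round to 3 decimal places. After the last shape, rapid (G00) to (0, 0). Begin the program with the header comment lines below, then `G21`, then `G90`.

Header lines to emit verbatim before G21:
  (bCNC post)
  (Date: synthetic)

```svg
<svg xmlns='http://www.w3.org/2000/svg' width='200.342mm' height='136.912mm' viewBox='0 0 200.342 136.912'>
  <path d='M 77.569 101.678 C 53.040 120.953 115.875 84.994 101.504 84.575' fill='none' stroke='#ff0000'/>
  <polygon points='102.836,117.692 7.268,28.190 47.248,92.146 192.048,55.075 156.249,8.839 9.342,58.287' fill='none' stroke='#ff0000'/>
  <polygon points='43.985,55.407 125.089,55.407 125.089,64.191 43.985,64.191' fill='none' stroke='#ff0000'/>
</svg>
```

viewBox `0 0 200.342 136.912` with mm width/height → 1 unit = 1 mm. Flip: y_m = 136.912 − y_svg.

**Shape 1** — `<path>` cubic bezier, stroke `#ff0000` → engrave (S255, F4571). Control points (SVG): P0=(77.569,101.678), P1=(53.040,120.953), P2=(115.875,84.994), P3=(101.504,84.575); sampled at t=k/8. Machine vertices: (77.569,35.234) → (72.144,30.418) → (72.982,29.716) → (78.152,32.065) → (85.727,36.400) → (93.779,41.659) → (100.378,46.777) → (103.596,50.691) → (101.504,52.337). Open path.

**Shape 2** — `<polygon>` closed polygon, stroke `#ff0000` → engrave (S255, F4571). Machine vertices: (102.836,19.220) → (7.268,108.722) → (47.248,44.766) → (192.048,81.837) → (156.249,128.073) → (9.342,78.625) → (102.836,19.220). Closed: final G1 returns to the first vertex.

**Shape 3** — `<polygon>` rectangle, stroke `#ff0000` → engrave (S255, F4571). Machine vertices: (43.985,81.505) → (125.089,81.505) → (125.089,72.721) → (43.985,72.721) → (43.985,81.505). Closed: final G1 returns to the first vertex.

(bCNC post)
(Date: synthetic)
G21
G90
G00 X77.569 Y35.234
M3 S255
G1 X72.144 Y30.418 F4571
G1 X72.982 Y29.716
G1 X78.152 Y32.065
G1 X85.727 Y36.400
G1 X93.779 Y41.659
G1 X100.378 Y46.777
G1 X103.596 Y50.691
G1 X101.504 Y52.337
G00 X102.836 Y19.220
M3 S255
G1 X7.268 Y108.722 F4571
G1 X47.248 Y44.766
G1 X192.048 Y81.837
G1 X156.249 Y128.073
G1 X9.342 Y78.625
G1 X102.836 Y19.220
G00 X43.985 Y81.505
M3 S255
G1 X125.089 Y81.505 F4571
G1 X125.089 Y72.721
G1 X43.985 Y72.721
G1 X43.985 Y81.505
M5
G00 X0.000 Y0.000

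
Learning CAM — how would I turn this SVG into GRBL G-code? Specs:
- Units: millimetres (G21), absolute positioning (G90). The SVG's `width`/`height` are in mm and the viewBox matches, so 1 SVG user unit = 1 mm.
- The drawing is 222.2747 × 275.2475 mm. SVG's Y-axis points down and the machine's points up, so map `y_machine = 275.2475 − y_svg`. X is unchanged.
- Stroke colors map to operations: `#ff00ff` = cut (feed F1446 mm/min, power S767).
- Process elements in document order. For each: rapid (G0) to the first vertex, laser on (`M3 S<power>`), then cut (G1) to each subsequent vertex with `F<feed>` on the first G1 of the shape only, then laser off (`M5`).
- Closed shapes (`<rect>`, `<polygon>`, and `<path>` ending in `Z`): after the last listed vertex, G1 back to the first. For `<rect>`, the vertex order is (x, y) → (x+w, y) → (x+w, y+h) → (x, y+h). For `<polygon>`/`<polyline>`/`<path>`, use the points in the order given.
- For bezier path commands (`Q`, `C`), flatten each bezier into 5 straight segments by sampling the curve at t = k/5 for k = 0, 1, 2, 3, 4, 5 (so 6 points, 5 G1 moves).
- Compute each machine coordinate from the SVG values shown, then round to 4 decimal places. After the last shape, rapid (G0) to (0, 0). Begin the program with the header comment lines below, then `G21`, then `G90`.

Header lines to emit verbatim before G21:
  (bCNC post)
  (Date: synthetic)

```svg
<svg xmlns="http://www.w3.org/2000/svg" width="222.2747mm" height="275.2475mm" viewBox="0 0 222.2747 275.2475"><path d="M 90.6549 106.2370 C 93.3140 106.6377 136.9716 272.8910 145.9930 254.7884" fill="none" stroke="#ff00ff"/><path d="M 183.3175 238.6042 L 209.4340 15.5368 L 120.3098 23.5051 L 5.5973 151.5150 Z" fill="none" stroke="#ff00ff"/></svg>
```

(bCNC post)
(Date: synthetic)
G21
G90
G0 X90.6549 Y169.0105
M3 S767
G1 X96.5651 Y151.6694 F1446
G1 X108.6845 Y111.3338
G1 X123.3826 Y64.8135
G1 X137.0289 Y28.9186
G1 X145.9930 Y20.4591
M5
G0 X183.3175 Y36.6433
M3 S767
G1 X209.4340 Y259.7107 F1446
G1 X120.3098 Y251.7424
G1 X5.5973 Y123.7325
G1 X183.3175 Y36.6433
M5
G0 X0.0000 Y0.0000

viewBox `0 0 222.2747 275.2475` with mm width/height → 1 unit = 1 mm. Flip: y_m = 275.2475 − y_svg.

**Shape 1** — `<path>` cubic bezier, stroke `#ff00ff` → cut (S767, F1446). Control points (SVG): P0=(90.6549,106.2370), P1=(93.3140,106.6377), P2=(136.9716,272.8910), P3=(145.9930,254.7884); sampled at t=k/5. Machine vertices: (90.6549,169.0105) → (96.5651,151.6694) → (108.6845,111.3338) → (123.3826,64.8135) → (137.0289,28.9186) → (145.9930,20.4591). Open path.

**Shape 2** — `<path>` closed polygon, stroke `#ff00ff` → cut (S767, F1446). Machine vertices: (183.3175,36.6433) → (209.4340,259.7107) → (120.3098,251.7424) → (5.5973,123.7325) → (183.3175,36.6433). Closed: final G1 returns to the first vertex.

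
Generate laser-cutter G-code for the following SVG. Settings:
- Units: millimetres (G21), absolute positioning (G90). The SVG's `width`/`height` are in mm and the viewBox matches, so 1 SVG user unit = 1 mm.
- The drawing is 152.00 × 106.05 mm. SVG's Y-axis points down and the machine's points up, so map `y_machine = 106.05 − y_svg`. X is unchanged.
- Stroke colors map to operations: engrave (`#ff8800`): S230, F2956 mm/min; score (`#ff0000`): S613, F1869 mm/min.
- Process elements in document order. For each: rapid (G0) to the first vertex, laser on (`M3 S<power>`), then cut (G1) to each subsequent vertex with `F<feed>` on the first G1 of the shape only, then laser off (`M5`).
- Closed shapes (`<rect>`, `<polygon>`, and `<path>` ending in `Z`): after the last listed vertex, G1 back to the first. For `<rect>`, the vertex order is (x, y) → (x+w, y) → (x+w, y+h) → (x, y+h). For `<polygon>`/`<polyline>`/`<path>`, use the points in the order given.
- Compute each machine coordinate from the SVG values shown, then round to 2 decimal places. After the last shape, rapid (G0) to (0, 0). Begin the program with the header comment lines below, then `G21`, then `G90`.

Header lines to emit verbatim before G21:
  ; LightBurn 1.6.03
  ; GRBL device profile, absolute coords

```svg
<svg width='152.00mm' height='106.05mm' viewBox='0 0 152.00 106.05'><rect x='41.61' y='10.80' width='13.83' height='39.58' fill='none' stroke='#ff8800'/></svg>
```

; LightBurn 1.6.03
; GRBL device profile, absolute coords
G21
G90
G0 X41.61 Y95.25
M3 S230
G1 X55.44 Y95.25 F2956
G1 X55.44 Y55.67
G1 X41.61 Y55.67
G1 X41.61 Y95.25
M5
G0 X0.00 Y0.00

Since the viewBox matches the mm dimensions, user units are millimetres directly. The only transform is the Y-flip y_m = 106.05 − y_svg.

Shape 1 is a rectangle drawn with `<rect>`. Its stroke #ff8800 means engrave at S230, F2956. After flipping Y the toolpath is (41.61,95.25) → (55.44,95.25) → (55.44,55.67) → (41.61,55.67) → (41.61,95.25), returning to the start.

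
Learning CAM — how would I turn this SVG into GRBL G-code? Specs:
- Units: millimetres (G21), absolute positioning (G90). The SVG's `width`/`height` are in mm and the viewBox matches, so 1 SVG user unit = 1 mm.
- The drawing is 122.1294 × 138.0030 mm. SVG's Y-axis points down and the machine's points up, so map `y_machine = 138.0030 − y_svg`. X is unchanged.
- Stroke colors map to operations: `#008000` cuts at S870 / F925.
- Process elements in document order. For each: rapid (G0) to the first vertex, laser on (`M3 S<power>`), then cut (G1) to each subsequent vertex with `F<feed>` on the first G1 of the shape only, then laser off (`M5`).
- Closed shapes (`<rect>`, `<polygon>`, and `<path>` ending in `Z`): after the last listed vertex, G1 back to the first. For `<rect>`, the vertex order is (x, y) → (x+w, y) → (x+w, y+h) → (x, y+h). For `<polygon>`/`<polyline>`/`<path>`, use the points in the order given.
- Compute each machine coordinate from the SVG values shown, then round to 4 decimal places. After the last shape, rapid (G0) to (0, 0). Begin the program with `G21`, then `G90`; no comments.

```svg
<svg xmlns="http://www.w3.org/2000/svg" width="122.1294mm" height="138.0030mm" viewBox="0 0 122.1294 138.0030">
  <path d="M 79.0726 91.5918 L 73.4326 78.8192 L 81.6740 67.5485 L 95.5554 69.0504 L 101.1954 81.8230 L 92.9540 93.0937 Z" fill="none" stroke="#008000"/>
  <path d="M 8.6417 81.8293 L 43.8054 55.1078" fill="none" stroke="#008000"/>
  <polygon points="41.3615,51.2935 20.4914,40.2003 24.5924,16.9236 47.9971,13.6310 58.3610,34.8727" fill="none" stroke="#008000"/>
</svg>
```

G21
G90
G0 X79.0726 Y46.4112
M3 S870
G1 X73.4326 Y59.1838 F925
G1 X81.6740 Y70.4545
G1 X95.5554 Y68.9526
G1 X101.1954 Y56.1800
G1 X92.9540 Y44.9093
G1 X79.0726 Y46.4112
M5
G0 X8.6417 Y56.1737
M3 S870
G1 X43.8054 Y82.8952 F925
M5
G0 X41.3615 Y86.7095
M3 S870
G1 X20.4914 Y97.8027 F925
G1 X24.5924 Y121.0794
G1 X47.9971 Y124.3720
G1 X58.3610 Y103.1303
G1 X41.3615 Y86.7095
M5
G0 X0.0000 Y0.0000

viewBox `0 0 122.1294 138.0030` with mm width/height → 1 unit = 1 mm. Flip: y_m = 138.0030 − y_svg.

**Shape 1** — `<path>` regular polygon, stroke `#008000` → cut (S870, F925). Machine vertices: (79.0726,46.4112) → (73.4326,59.1838) → (81.6740,70.4545) → (95.5554,68.9526) → (101.1954,56.1800) → (92.9540,44.9093) → (79.0726,46.4112). Closed: final G1 returns to the first vertex.

**Shape 2** — `<path>` line segment, stroke `#008000` → cut (S870, F925). Machine vertices: (8.6417,56.1737) → (43.8054,82.8952). Open path.

**Shape 3** — `<polygon>` regular polygon, stroke `#008000` → cut (S870, F925). Machine vertices: (41.3615,86.7095) → (20.4914,97.8027) → (24.5924,121.0794) → (47.9971,124.3720) → (58.3610,103.1303) → (41.3615,86.7095). Closed: final G1 returns to the first vertex.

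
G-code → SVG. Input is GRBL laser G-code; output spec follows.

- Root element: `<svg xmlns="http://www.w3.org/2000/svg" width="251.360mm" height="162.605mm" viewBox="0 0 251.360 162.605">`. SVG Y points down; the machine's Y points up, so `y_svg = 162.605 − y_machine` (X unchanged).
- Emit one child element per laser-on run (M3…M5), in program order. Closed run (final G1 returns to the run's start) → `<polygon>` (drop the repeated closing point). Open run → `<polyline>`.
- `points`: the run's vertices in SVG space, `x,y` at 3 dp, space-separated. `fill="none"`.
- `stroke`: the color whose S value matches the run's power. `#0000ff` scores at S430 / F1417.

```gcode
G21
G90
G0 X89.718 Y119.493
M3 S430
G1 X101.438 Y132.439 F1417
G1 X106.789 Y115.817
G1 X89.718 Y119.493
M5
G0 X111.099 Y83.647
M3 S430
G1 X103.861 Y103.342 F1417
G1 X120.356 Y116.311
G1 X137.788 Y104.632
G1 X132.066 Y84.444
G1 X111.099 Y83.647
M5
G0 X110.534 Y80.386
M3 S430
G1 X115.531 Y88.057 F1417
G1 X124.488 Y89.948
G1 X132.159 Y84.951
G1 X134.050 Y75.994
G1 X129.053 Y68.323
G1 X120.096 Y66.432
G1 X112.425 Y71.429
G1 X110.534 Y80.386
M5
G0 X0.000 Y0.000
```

<svg xmlns="http://www.w3.org/2000/svg" width="251.360mm" height="162.605mm" viewBox="0 0 251.360 162.605">
  <polygon points="89.718,43.112 101.438,30.166 106.789,46.788" fill="none" stroke="#0000ff"/>
  <polygon points="111.099,78.958 103.861,59.263 120.356,46.294 137.788,57.973 132.066,78.161" fill="none" stroke="#0000ff"/>
  <polygon points="110.534,82.219 115.531,74.548 124.488,72.657 132.159,77.654 134.050,86.611 129.053,94.282 120.096,96.173 112.425,91.176" fill="none" stroke="#0000ff"/>
</svg>

Machine Y-up, SVG Y-down with viewBox height 162.605, so y_svg = 162.605 − y_machine; X carries over. Every run uses S430, so all elements get stroke `#0000ff` (score).

Run 1: The run returns to its start, so emit a `<polygon>` with points (Y-flipped): 89.718,43.112 101.438,30.166 106.789,46.788.

Run 2: The run returns to its start, so emit a `<polygon>` with points (Y-flipped): 111.099,78.958 103.861,59.263 120.356,46.294 137.788,57.973 132.066,78.161.

Run 3: The run returns to its start, so emit a `<polygon>` with points (Y-flipped): 110.534,82.219 115.531,74.548 124.488,72.657 132.159,77.654 134.050,86.611 129.053,94.282 120.096,96.173 112.425,91.176.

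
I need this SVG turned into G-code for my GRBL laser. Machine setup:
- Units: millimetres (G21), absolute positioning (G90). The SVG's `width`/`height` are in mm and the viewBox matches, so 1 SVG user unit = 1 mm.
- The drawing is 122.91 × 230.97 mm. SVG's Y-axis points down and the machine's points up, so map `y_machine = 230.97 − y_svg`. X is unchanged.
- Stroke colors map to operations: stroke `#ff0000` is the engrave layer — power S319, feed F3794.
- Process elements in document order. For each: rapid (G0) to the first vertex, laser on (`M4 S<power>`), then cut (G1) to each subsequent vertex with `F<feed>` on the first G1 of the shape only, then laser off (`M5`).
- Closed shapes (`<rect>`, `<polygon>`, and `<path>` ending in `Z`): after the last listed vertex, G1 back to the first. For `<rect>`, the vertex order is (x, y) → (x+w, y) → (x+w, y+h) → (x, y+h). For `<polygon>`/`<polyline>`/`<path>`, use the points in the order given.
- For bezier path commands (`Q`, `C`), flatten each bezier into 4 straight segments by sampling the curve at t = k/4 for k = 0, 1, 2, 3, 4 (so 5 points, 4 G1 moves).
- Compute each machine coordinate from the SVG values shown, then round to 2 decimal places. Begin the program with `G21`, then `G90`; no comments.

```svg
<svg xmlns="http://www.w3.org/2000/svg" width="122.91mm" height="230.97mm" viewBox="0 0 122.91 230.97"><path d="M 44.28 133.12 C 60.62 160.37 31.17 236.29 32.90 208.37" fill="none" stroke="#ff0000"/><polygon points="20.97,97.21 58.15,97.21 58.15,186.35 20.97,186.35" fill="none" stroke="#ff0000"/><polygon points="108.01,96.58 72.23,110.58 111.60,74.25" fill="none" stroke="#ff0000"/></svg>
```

Since the viewBox matches the mm dimensions, user units are millimetres directly. The only transform is the Y-flip y_m = 230.97 − y_svg.

Shape 1 is a cubic bezier drawn with `<path>`. Its stroke #ff0000 means engrave at S319, F3794. After flipping Y the toolpath is (44.28,97.85) → (49.15,70.67) → (44.07,39.54) → (36.25,18.75) → (32.90,22.60).

Shape 2 is a rectangle drawn with `<polygon>`. Its stroke #ff0000 means engrave at S319, F3794. After flipping Y the toolpath is (20.97,133.76) → (58.15,133.76) → (58.15,44.62) → (20.97,44.62) → (20.97,133.76), returning to the start.

Shape 3 is a closed polygon drawn with `<polygon>`. Its stroke #ff0000 means engrave at S319, F3794. After flipping Y the toolpath is (108.01,134.39) → (72.23,120.39) → (111.60,156.72) → (108.01,134.39), returning to the start.

G21
G90
G0 X44.28 Y97.85
M4 S319
G1 X49.15 Y70.67 F3794
G1 X44.07 Y39.54
G1 X36.25 Y18.75
G1 X32.90 Y22.60
M5
G0 X20.97 Y133.76
M4 S319
G1 X58.15 Y133.76 F3794
G1 X58.15 Y44.62
G1 X20.97 Y44.62
G1 X20.97 Y133.76
M5
G0 X108.01 Y134.39
M4 S319
G1 X72.23 Y120.39 F3794
G1 X111.60 Y156.72
G1 X108.01 Y134.39
M5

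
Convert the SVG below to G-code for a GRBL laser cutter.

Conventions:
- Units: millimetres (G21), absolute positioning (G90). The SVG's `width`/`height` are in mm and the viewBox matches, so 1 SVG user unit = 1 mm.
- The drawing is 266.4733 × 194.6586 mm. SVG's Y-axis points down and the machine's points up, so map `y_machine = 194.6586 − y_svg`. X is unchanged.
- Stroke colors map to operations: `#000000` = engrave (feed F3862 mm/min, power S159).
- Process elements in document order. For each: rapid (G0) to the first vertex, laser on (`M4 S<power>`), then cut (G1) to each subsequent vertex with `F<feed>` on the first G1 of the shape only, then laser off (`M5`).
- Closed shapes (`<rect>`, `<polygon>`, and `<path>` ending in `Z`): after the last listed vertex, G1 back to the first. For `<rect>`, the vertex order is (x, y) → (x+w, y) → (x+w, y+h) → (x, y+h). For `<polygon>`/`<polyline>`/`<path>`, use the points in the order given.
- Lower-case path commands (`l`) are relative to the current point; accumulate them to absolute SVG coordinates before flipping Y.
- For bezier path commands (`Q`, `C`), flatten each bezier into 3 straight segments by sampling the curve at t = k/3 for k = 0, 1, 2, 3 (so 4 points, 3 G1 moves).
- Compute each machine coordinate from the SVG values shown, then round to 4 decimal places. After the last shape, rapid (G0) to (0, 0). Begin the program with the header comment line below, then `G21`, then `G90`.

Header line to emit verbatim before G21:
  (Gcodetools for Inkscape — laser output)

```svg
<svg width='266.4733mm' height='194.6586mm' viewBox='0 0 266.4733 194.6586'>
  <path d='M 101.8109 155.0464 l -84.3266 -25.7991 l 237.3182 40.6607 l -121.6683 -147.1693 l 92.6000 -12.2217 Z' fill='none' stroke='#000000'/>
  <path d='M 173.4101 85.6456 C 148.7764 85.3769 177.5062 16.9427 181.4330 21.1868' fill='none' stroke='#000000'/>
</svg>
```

1 u = 1 mm; y_m = 194.6586 − y.

[1] `<path>` closed polygon, #000000→engrave S159 F3862: (101.8109,39.6122) → (17.4843,65.4113) → (254.8025,24.7506) → (133.1342,171.9199) → (225.7342,184.1416) → (101.8109,39.6122) (closed)

[2] `<path>` cubic bezier, #000000→engrave S159 F3862: (173.4101,109.0130) → (163.6692,126.7871) → (172.1336,158.7062) → (181.4330,173.4718)

(Gcodetools for Inkscape — laser output)
G21
G90
G0 X101.8109 Y39.6122
M4 S159
G1 X17.4843 Y65.4113 F3862
G1 X254.8025 Y24.7506
G1 X133.1342 Y171.9199
G1 X225.7342 Y184.1416
G1 X101.8109 Y39.6122
M5
G0 X173.4101 Y109.0130
M4 S159
G1 X163.6692 Y126.7871 F3862
G1 X172.1336 Y158.7062
G1 X181.4330 Y173.4718
M5
G0 X0.0000 Y0.0000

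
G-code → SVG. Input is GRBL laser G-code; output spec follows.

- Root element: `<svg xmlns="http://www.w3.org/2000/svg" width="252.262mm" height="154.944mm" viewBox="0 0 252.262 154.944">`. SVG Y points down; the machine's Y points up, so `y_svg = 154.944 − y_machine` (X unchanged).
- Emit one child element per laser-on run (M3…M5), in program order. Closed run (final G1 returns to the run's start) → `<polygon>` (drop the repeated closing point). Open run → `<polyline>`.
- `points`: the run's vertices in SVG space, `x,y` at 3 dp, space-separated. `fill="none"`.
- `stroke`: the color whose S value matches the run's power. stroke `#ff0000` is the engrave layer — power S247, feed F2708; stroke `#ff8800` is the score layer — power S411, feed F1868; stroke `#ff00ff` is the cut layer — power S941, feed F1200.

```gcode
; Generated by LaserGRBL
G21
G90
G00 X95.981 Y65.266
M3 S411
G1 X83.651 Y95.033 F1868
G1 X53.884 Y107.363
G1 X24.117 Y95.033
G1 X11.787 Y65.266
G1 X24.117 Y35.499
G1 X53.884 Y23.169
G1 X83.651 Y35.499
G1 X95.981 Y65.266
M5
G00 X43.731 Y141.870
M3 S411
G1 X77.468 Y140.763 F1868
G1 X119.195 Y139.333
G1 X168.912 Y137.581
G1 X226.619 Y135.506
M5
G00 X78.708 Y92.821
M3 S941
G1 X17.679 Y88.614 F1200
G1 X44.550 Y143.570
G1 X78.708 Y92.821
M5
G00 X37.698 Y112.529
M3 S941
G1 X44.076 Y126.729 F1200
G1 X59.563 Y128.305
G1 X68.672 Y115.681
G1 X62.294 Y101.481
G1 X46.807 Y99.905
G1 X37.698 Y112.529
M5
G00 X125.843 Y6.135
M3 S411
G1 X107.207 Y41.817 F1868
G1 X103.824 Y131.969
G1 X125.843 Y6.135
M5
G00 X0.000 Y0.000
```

<svg xmlns="http://www.w3.org/2000/svg" width="252.262mm" height="154.944mm" viewBox="0 0 252.262 154.944">
  <polygon points="95.981,89.678 83.651,59.911 53.884,47.581 24.117,59.911 11.787,89.678 24.117,119.445 53.884,131.775 83.651,119.445" fill="none" stroke="#ff8800"/>
  <polyline points="43.731,13.074 77.468,14.181 119.195,15.611 168.912,17.363 226.619,19.438" fill="none" stroke="#ff8800"/>
  <polygon points="78.708,62.123 17.679,66.330 44.550,11.374" fill="none" stroke="#ff00ff"/>
  <polygon points="37.698,42.415 44.076,28.215 59.563,26.639 68.672,39.263 62.294,53.463 46.807,55.039" fill="none" stroke="#ff00ff"/>
  <polygon points="125.843,148.809 107.207,113.127 103.824,22.975" fill="none" stroke="#ff8800"/>
</svg>

Each laser-on run becomes one SVG element. Flip Y back into SVG space with y_svg = 154.944 − y_machine.

Run 1: the run's S411 means `#ff8800` (score). The run returns to its start, so emit a `<polygon>` with points (Y-flipped): 95.981,89.678 83.651,59.911 53.884,47.581 24.117,59.911 11.787,89.678 24.117,119.445 53.884,131.775 83.651,119.445.

Run 2: power S411 maps to stroke `#ff8800` (score). The run is open, so emit a `<polyline>` with points (Y-flipped): 43.731,13.074 77.468,14.181 119.195,15.611 168.912,17.363 226.619,19.438.

Run 3: power S941 maps to stroke `#ff00ff` (cut). The run returns to its start, so emit a `<polygon>` with points (Y-flipped): 78.708,62.123 17.679,66.330 44.550,11.374.

Run 4: S941 ⇒ cut layer `#ff00ff`. The run returns to its start, so emit a `<polygon>` with points (Y-flipped): 37.698,42.415 44.076,28.215 59.563,26.639 68.672,39.263 62.294,53.463 46.807,55.039.

Run 5: the run's S411 means `#ff8800` (score). The run returns to its start, so emit a `<polygon>` with points (Y-flipped): 125.843,148.809 107.207,113.127 103.824,22.975.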